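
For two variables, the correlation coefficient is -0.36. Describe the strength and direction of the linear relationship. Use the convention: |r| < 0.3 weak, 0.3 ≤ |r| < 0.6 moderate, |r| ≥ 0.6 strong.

r = -0.36 < 0 so the relationship is negative.
|r| = 0.36, which falls in the moderate range.

moderate negative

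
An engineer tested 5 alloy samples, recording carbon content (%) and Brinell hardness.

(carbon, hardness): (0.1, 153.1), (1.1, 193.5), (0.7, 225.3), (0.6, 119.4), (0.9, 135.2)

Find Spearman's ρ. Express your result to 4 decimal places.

0.3000

Rank carbon: 1, 5, 3, 2, 4
Rank hardness: 3, 4, 5, 1, 2
d = rank(carbon) − rank(hardness): -2, 1, -2, 1, 2; Σd² = 14
ρ = 1 − 6Σd² / [n(n²−1)] = 1 − 6×14 / (5×24) = 1 − 84/120 ≈ 0.3000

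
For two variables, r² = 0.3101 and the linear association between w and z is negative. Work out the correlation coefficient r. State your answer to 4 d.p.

-0.5569

|r| = √0.3101 = 0.5569
The association is negative, so r = −0.5569.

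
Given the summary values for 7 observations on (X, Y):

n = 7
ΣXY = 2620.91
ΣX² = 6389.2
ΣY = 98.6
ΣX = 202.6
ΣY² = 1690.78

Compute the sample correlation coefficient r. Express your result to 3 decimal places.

-0.585

r = (nΣXY − ΣXΣY) / √[(nΣX² − (ΣX)²)(nΣY² − (ΣY)²)]
Numerator: 7×2620.91 − 202.6×98.6 = -1629.99
Denominator: √[(44724.4 − 41046.76)(11835.46 − 9721.96)] = √[3677.64 × 2113.5] = 2787.9548
r = -1629.99 / 2787.9548 ≈ -0.585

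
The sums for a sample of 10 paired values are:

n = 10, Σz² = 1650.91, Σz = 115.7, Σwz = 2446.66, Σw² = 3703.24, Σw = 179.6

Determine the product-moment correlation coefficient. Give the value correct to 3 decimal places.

r = (nΣwz − ΣwΣz) / √[(nΣw² − (Σw)²)(nΣz² − (Σz)²)]
Numerator: 10×2446.66 − 179.6×115.7 = 3686.88
Denominator: √[(37032.4 − 32256.16)(16509.1 − 13386.49)] = √[4776.24 × 3122.61] = 3861.9082
r = 3686.88 / 3861.9082 ≈ 0.955

0.955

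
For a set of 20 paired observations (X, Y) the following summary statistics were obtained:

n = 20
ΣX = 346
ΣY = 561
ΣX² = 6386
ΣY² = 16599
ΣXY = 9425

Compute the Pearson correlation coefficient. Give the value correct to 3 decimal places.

-0.477

r = (nΣXY − ΣXΣY) / √[(nΣX² − (ΣX)²)(nΣY² − (ΣY)²)]
Numerator: 20×9425 − 346×561 = -5606
Denominator: √[(127720 − 119716)(331980 − 314721)] = √[8004 × 17259] = 11753.3415
r = -5606 / 11753.3415 ≈ -0.477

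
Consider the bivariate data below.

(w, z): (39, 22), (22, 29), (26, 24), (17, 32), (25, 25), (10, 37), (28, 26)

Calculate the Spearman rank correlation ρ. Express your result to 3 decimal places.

Rank w: 7, 3, 5, 2, 4, 1, 6
Rank z: 1, 5, 2, 6, 3, 7, 4
d = rank(w) − rank(z): 6, -2, 3, -4, 1, -6, 2; Σd² = 106
ρ = 1 − 6Σd² / [n(n²−1)] = 1 − 6×106 / (7×48) = 1 − 636/336 ≈ -0.893

-0.893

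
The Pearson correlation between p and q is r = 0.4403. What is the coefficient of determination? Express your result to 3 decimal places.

r² = (0.4403)² = 0.194

0.194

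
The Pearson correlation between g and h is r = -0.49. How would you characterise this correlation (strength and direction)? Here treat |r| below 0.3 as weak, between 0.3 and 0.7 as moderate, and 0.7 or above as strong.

moderate negative

r = -0.49 < 0 so the relationship is negative.
|r| = 0.49, which falls in the moderate range.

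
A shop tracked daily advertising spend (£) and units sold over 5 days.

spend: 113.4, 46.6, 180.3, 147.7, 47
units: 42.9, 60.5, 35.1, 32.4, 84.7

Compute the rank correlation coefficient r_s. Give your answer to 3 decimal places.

-0.800

Rank spend: 3, 1, 5, 4, 2
Rank units: 3, 4, 2, 1, 5
d = rank(spend) − rank(units): 0, -3, 3, 3, -3; Σd² = 36
ρ = 1 − 6Σd² / [n(n²−1)] = 1 − 6×36 / (5×24) = 1 − 216/120 ≈ -0.800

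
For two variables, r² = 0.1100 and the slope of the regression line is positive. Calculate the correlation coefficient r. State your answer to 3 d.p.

|r| = √0.1100 = 0.332
The association is positive, so r = 0.332.

0.332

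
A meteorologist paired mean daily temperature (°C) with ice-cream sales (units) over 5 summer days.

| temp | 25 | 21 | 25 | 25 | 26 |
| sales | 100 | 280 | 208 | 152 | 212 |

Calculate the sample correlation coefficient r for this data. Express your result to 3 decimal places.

n = 5, Σx = 122, Σy = 952, Σx² = 2992, Σy² = 199712, Σxy = 22892
nΣxy − ΣxΣy = 114460 − 116144 = -1684
nΣx² − (Σx)² = 14960 − 14884 = 76; nΣy² − (Σy)² = 998560 − 906304 = 92256
r = -1684 / √(76 × 92256) = -1684 / 2647.9154 ≈ -0.636

-0.636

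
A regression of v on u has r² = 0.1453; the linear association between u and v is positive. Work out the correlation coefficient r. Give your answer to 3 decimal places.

0.381

|r| = √0.1453 = 0.381
The association is positive, so r = 0.381.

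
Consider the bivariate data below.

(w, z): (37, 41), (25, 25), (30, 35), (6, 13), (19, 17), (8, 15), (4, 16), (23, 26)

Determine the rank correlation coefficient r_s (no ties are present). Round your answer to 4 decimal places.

0.9048

Rank w: 8, 6, 7, 2, 4, 3, 1, 5
Rank z: 8, 5, 7, 1, 4, 2, 3, 6
d = rank(w) − rank(z): 0, 1, 0, 1, 0, 1, -2, -1; Σd² = 8
ρ = 1 − 6Σd² / [n(n²−1)] = 1 − 6×8 / (8×63) = 1 − 48/504 ≈ 0.9048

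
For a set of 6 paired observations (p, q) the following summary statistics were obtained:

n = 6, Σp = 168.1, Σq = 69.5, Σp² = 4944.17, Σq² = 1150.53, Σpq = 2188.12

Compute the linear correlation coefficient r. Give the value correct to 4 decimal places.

0.8464

r = (nΣpq − ΣpΣq) / √[(nΣp² − (Σp)²)(nΣq² − (Σq)²)]
Numerator: 6×2188.12 − 168.1×69.5 = 1445.77
Denominator: √[(29665.02 − 28257.61)(6903.18 − 4830.25)] = √[1407.41 × 2072.93] = 1708.0581
r = 1445.77 / 1708.0581 ≈ 0.8464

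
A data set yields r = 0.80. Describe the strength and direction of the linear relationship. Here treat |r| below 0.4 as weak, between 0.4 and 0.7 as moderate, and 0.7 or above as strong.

r = 0.80 > 0 so the relationship is positive.
|r| = 0.80, which falls in the strong range.

strong positive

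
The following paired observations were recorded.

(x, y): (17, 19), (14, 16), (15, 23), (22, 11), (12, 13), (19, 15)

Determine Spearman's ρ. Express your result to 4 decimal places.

Rank x: 4, 2, 3, 6, 1, 5
Rank y: 5, 4, 6, 1, 2, 3
d = rank(x) − rank(y): -1, -2, -3, 5, -1, 2; Σd² = 44
ρ = 1 − 6Σd² / [n(n²−1)] = 1 − 6×44 / (6×35) = 1 − 264/210 ≈ -0.2571

-0.2571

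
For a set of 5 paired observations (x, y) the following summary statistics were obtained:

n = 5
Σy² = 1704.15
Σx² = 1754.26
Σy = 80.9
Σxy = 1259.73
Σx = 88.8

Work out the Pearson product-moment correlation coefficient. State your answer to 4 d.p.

r = (nΣxy − ΣxΣy) / √[(nΣx² − (Σx)²)(nΣy² − (Σy)²)]
Numerator: 5×1259.73 − 88.8×80.9 = -885.27
Denominator: √[(8771.3 − 7885.44)(8520.75 − 6544.81)] = √[885.86 × 1975.94] = 1323.0292
r = -885.27 / 1323.0292 ≈ -0.6691

-0.6691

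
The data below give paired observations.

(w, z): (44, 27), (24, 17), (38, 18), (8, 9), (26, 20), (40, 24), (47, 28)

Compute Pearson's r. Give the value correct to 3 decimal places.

n = 7, Σw = 227, Σz = 143, Σw² = 8505, Σz² = 3183, Σwz = 5148
nΣwz − ΣwΣz = 36036 − 32461 = 3575
nΣw² − (Σw)² = 59535 − 51529 = 8006; nΣz² − (Σz)² = 22281 − 20449 = 1832
r = 3575 / √(8006 × 1832) = 3575 / 3829.7509 ≈ 0.933

0.933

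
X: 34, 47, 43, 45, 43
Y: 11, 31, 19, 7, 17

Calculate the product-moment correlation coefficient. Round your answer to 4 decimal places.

0.4930

n = 5, ΣX = 212, ΣY = 85, ΣX² = 9088, ΣY² = 1781, ΣXY = 3694
nΣXY − ΣXΣY = 18470 − 18020 = 450
nΣX² − (ΣX)² = 45440 − 44944 = 496; nΣY² − (ΣY)² = 8905 − 7225 = 1680
r = 450 / √(496 × 1680) = 450 / 912.8417 ≈ 0.4930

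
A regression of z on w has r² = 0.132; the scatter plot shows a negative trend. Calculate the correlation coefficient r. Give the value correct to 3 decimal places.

|r| = √0.132 = 0.363
The association is negative, so r = −0.363.

-0.363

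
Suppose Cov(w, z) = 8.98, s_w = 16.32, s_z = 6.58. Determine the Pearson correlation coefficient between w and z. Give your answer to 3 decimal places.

r = Cov(w,z) / (s_w · s_z) = 8.98 / (16.32 × 6.58)
  = 8.98 / 107.3856 ≈ 0.084

0.084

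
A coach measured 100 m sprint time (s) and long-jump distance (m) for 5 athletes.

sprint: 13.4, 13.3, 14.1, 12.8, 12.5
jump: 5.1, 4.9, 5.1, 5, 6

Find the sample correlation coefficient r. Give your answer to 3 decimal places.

-0.571

n = 5, Σx = 66.1, Σy = 26.1, Σx² = 875.35, Σy² = 137.03, Σxy = 344.42
nΣxy − ΣxΣy = 1722.1 − 1725.21 = -3.11
nΣx² − (Σx)² = 4376.75 − 4369.21 = 7.54; nΣy² − (Σy)² = 685.15 − 681.21 = 3.94
r = -3.11 / √(7.54 × 3.94) = -3.11 / 5.4505 ≈ -0.571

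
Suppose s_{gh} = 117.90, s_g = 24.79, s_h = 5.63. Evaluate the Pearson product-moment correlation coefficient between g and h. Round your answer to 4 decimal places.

0.8448

r = Cov(g,h) / (s_g · s_h) = 117.90 / (24.79 × 5.63)
  = 117.90 / 139.5677 ≈ 0.8448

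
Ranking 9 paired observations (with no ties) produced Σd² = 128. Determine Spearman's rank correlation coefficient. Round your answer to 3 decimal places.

-0.067

ρ = 1 − 6Σd² / [n(n²−1)] = 1 − 6×128 / (9×80)
  = 1 − 768/720 = 1 − 1.0667 ≈ -0.067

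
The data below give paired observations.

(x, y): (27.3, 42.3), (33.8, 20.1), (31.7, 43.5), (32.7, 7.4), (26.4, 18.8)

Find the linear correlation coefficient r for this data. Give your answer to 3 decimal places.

-0.293

n = 5, Σx = 151.9, Σy = 132.1, Σx² = 4658.87, Σy² = 4493.75, Σxy = 3951.42
nΣxy − ΣxΣy = 19757.1 − 20065.99 = -308.89
nΣx² − (Σx)² = 23294.35 − 23073.61 = 220.74; nΣy² − (Σy)² = 22468.75 − 17450.41 = 5018.34
r = -308.89 / √(220.74 × 5018.34) = -308.89 / 1052.4963 ≈ -0.293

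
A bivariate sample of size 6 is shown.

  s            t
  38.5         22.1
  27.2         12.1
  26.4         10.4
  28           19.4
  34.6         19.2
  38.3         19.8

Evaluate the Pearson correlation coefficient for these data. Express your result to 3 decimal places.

n = 6, Σs = 193, Σt = 103, Σs² = 6367.1, Σt² = 1880.02, Σst = 3420.39
nΣst − ΣsΣt = 20522.34 − 19879 = 643.34
nΣs² − (Σs)² = 38202.6 − 37249 = 953.6; nΣt² − (Σt)² = 11280.12 − 10609 = 671.12
r = 643.34 / √(953.6 × 671.12) = 643.34 / 799.9875 ≈ 0.804

0.804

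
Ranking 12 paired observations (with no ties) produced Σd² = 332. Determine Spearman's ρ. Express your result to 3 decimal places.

-0.161

ρ = 1 − 6Σd² / [n(n²−1)] = 1 − 6×332 / (12×143)
  = 1 − 1992/1716 = 1 − 1.1608 ≈ -0.161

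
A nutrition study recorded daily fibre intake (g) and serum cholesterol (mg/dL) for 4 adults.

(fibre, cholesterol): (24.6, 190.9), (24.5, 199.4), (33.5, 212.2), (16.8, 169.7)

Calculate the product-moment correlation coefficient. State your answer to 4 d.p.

0.9622

n = 4, Σx = 99.4, Σy = 772.2, Σx² = 2609.9, Σy² = 150030.1, Σxy = 19541.1
nΣxy − ΣxΣy = 78164.4 − 76756.68 = 1407.72
nΣx² − (Σx)² = 10439.6 − 9880.36 = 559.24; nΣy² − (Σy)² = 600120.4 − 596292.84 = 3827.56
r = 1407.72 / √(559.24 × 3827.56) = 1407.72 / 1463.0532 ≈ 0.9622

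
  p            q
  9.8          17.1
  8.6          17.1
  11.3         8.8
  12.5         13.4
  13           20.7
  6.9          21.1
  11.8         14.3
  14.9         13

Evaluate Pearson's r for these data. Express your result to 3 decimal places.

n = 8, Σp = 88.8, Σq = 125.5, Σp² = 1031.8, Σq² = 2089.01, Σpq = 1358.71
nΣpq − ΣpΣq = 10869.68 − 11144.4 = -274.72
nΣp² − (Σp)² = 8254.4 − 7885.44 = 368.96; nΣq² − (Σq)² = 16712.08 − 15750.25 = 961.83
r = -274.72 / √(368.96 × 961.83) = -274.72 / 595.7154 ≈ -0.461

-0.461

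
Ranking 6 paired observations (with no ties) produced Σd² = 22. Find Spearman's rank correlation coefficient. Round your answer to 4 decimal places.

0.3714

ρ = 1 − 6Σd² / [n(n²−1)] = 1 − 6×22 / (6×35)
  = 1 − 132/210 = 1 − 0.62857 ≈ 0.3714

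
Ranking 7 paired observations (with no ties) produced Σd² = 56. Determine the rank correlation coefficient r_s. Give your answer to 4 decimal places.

0.0000

ρ = 1 − 6Σd² / [n(n²−1)] = 1 − 6×56 / (7×48)
  = 1 − 336/336 = 1 − 1.00000 ≈ 0.0000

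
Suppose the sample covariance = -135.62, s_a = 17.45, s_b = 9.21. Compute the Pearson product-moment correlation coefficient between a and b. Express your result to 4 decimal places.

-0.8439

r = Cov(a,b) / (s_a · s_b) = -135.62 / (17.45 × 9.21)
  = -135.62 / 160.7145 ≈ -0.8439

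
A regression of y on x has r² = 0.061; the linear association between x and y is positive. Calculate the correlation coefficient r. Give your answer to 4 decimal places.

0.2470

|r| = √0.061 = 0.2470
The association is positive, so r = 0.2470.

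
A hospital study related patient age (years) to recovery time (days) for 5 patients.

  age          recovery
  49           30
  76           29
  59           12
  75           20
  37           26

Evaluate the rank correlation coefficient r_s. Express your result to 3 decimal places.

-0.100

Rank age: 2, 5, 3, 4, 1
Rank recovery: 5, 4, 1, 2, 3
d = rank(age) − rank(recovery): -3, 1, 2, 2, -2; Σd² = 22
ρ = 1 − 6Σd² / [n(n²−1)] = 1 − 6×22 / (5×24) = 1 − 132/120 ≈ -0.100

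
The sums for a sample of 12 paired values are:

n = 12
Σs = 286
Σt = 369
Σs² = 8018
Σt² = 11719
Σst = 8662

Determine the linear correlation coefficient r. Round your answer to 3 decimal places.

-0.198

r = (nΣst − ΣsΣt) / √[(nΣs² − (Σs)²)(nΣt² − (Σt)²)]
Numerator: 12×8662 − 286×369 = -1590
Denominator: √[(96216 − 81796)(140628 − 136161)] = √[14420 × 4467] = 8025.8420
r = -1590 / 8025.8420 ≈ -0.198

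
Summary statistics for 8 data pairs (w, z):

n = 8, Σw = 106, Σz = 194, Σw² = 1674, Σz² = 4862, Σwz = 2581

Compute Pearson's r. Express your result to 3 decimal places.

r = (nΣwz − ΣwΣz) / √[(nΣw² − (Σw)²)(nΣz² − (Σz)²)]
Numerator: 8×2581 − 106×194 = 84
Denominator: √[(13392 − 11236)(38896 − 37636)] = √[2156 × 1260] = 1648.1990
r = 84 / 1648.1990 ≈ 0.051

0.051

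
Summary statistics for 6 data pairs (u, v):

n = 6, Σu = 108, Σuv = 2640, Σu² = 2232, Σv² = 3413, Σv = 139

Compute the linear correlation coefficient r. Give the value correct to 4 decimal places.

r = (nΣuv − ΣuΣv) / √[(nΣu² − (Σu)²)(nΣv² − (Σv)²)]
Numerator: 6×2640 − 108×139 = 828
Denominator: √[(13392 − 11664)(20478 − 19321)] = √[1728 × 1157] = 1413.9646
r = 828 / 1413.9646 ≈ 0.5856

0.5856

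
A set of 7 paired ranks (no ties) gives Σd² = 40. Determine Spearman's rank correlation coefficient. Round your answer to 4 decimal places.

ρ = 1 − 6Σd² / [n(n²−1)] = 1 − 6×40 / (7×48)
  = 1 − 240/336 = 1 − 0.71429 ≈ 0.2857

0.2857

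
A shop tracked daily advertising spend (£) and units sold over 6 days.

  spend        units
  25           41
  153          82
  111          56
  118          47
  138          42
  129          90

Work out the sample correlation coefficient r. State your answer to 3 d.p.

0.525

n = 6, Σx = 674, Σy = 358, Σx² = 85964, Σy² = 23614, Σxy = 42739
nΣxy − ΣxΣy = 256434 − 241292 = 15142
nΣx² − (Σx)² = 515784 − 454276 = 61508; nΣy² − (Σy)² = 141684 − 128164 = 13520
r = 15142 / √(61508 × 13520) = 15142 / 28837.2703 ≈ 0.525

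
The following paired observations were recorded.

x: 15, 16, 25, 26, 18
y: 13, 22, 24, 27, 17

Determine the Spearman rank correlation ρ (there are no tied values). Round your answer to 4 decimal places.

Rank x: 1, 2, 4, 5, 3
Rank y: 1, 3, 4, 5, 2
d = rank(x) − rank(y): 0, -1, 0, 0, 1; Σd² = 2
ρ = 1 − 6Σd² / [n(n²−1)] = 1 − 6×2 / (5×24) = 1 − 12/120 ≈ 0.9000

0.9000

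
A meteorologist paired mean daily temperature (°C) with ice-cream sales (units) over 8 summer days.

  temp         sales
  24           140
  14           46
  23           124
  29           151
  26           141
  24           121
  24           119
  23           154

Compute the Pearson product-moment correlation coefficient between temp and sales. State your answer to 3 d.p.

n = 8, Σx = 187, Σy = 996, Σx² = 4499, Σy² = 132292, Σxy = 24203
nΣxy − ΣxΣy = 193624 − 186252 = 7372
nΣx² − (Σx)² = 35992 − 34969 = 1023; nΣy² − (Σy)² = 1058336 − 992016 = 66320
r = 7372 / √(1023 × 66320) = 7372 / 8236.8295 ≈ 0.895

0.895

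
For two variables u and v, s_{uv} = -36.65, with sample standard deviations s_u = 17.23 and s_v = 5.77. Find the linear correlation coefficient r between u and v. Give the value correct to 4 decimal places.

r = Cov(u,v) / (s_u · s_v) = -36.65 / (17.23 × 5.77)
  = -36.65 / 99.4171 ≈ -0.3686

-0.3686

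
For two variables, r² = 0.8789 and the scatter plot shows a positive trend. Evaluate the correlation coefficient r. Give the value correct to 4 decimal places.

0.9375

|r| = √0.8789 = 0.9375
The association is positive, so r = 0.9375.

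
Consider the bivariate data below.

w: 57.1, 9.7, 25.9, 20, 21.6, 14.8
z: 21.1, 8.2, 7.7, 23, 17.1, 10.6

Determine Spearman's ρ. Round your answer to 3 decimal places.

Rank w: 6, 1, 5, 3, 4, 2
Rank z: 5, 2, 1, 6, 4, 3
d = rank(w) − rank(z): 1, -1, 4, -3, 0, -1; Σd² = 28
ρ = 1 − 6Σd² / [n(n²−1)] = 1 − 6×28 / (6×35) = 1 − 168/210 ≈ 0.200

0.200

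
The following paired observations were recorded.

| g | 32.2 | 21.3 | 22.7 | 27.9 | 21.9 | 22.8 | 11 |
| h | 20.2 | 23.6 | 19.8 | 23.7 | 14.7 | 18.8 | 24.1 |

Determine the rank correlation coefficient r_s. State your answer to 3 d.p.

-0.214

Rank g: 7, 2, 4, 6, 3, 5, 1
Rank h: 4, 5, 3, 6, 1, 2, 7
d = rank(g) − rank(h): 3, -3, 1, 0, 2, 3, -6; Σd² = 68
ρ = 1 − 6Σd² / [n(n²−1)] = 1 − 6×68 / (7×48) = 1 − 408/336 ≈ -0.214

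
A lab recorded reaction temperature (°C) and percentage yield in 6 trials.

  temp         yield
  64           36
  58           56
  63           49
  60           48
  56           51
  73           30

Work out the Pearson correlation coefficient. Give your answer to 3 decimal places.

n = 6, Σx = 374, Σy = 270, Σx² = 23494, Σy² = 12638, Σxy = 16565
nΣxy − ΣxΣy = 99390 − 100980 = -1590
nΣx² − (Σx)² = 140964 − 139876 = 1088; nΣy² − (Σy)² = 75828 − 72900 = 2928
r = -1590 / √(1088 × 2928) = -1590 / 1784.8429 ≈ -0.891

-0.891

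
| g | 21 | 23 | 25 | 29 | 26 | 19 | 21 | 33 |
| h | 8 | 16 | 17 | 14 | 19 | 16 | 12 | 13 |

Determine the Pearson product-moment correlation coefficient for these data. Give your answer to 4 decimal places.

n = 8, Σg = 197, Σh = 115, Σg² = 5003, Σh² = 1735, Σgh = 2846
nΣgh − ΣgΣh = 22768 − 22655 = 113
nΣg² − (Σg)² = 40024 − 38809 = 1215; nΣh² − (Σh)² = 13880 − 13225 = 655
r = 113 / √(1215 × 655) = 113 / 892.0902 ≈ 0.1267

0.1267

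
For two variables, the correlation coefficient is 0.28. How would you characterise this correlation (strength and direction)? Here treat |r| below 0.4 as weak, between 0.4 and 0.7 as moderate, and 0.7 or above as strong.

r = 0.28 > 0 so the relationship is positive.
|r| = 0.28, which falls in the weak range.

weak positive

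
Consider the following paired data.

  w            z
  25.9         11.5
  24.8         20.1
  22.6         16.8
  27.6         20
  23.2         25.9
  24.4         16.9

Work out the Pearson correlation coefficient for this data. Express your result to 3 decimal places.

-0.252

n = 6, Σw = 148.5, Σz = 111.2, Σw² = 3691.97, Σz² = 2174.92, Σwz = 2741.25
nΣwz − ΣwΣz = 16447.5 − 16513.2 = -65.7
nΣw² − (Σw)² = 22151.82 − 22052.25 = 99.57; nΣz² − (Σz)² = 13049.52 − 12365.44 = 684.08
r = -65.7 / √(99.57 × 684.08) = -65.7 / 260.9863 ≈ -0.252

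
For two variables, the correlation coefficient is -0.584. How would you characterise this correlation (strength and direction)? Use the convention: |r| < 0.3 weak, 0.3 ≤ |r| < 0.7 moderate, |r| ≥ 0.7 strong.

r = -0.584 < 0 so the relationship is negative.
|r| = 0.584, which falls in the moderate range.

moderate negative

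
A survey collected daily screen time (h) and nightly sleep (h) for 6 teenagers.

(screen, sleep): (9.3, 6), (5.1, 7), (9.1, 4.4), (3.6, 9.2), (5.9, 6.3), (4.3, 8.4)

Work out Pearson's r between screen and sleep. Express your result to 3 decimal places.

-0.892

n = 6, Σx = 37.3, Σy = 41.3, Σx² = 261.57, Σy² = 299.25, Σxy = 237.95
nΣxy − ΣxΣy = 1427.7 − 1540.49 = -112.79
nΣx² − (Σx)² = 1569.42 − 1391.29 = 178.13; nΣy² − (Σy)² = 1795.5 − 1705.69 = 89.81
r = -112.79 / √(178.13 × 89.81) = -112.79 / 126.4826 ≈ -0.892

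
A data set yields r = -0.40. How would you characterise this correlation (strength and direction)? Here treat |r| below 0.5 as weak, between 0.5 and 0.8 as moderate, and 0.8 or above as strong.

weak negative

r = -0.40 < 0 so the relationship is negative.
|r| = 0.40, which falls in the weak range.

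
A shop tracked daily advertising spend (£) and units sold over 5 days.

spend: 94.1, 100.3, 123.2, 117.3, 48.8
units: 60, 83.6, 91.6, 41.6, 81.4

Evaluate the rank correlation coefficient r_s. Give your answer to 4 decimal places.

0.3000

Rank spend: 2, 3, 5, 4, 1
Rank units: 2, 4, 5, 1, 3
d = rank(spend) − rank(units): 0, -1, 0, 3, -2; Σd² = 14
ρ = 1 − 6Σd² / [n(n²−1)] = 1 − 6×14 / (5×24) = 1 − 84/120 ≈ 0.3000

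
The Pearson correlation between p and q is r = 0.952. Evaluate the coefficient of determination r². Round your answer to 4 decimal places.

0.9063

r² = (0.952)² = 0.9063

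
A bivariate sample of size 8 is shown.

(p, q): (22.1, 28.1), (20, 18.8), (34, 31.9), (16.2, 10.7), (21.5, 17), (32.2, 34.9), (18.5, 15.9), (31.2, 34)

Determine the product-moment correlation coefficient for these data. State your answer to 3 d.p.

0.924

n = 8, Σp = 195.7, Σq = 191.3, Σp² = 5121.63, Σq² = 5190.97, Σpq = 5099.18
nΣpq − ΣpΣq = 40793.44 − 37437.41 = 3356.03
nΣp² − (Σp)² = 40973.04 − 38298.49 = 2674.55; nΣq² − (Σq)² = 41527.76 − 36595.69 = 4932.07
r = 3356.03 / √(2674.55 × 4932.07) = 3356.03 / 3631.9510 ≈ 0.924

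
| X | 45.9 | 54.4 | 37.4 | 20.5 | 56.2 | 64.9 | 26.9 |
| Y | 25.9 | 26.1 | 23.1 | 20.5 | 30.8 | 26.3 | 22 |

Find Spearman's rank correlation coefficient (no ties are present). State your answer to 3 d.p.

0.964

Rank X: 4, 5, 3, 1, 6, 7, 2
Rank Y: 4, 5, 3, 1, 7, 6, 2
d = rank(X) − rank(Y): 0, 0, 0, 0, -1, 1, 0; Σd² = 2
ρ = 1 − 6Σd² / [n(n²−1)] = 1 − 6×2 / (7×48) = 1 − 12/336 ≈ 0.964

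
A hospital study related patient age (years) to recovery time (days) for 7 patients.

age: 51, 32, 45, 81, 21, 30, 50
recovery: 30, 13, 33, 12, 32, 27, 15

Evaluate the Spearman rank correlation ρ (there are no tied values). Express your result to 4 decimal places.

Rank age: 6, 3, 4, 7, 1, 2, 5
Rank recovery: 5, 2, 7, 1, 6, 4, 3
d = rank(age) − rank(recovery): 1, 1, -3, 6, -5, -2, 2; Σd² = 80
ρ = 1 − 6Σd² / [n(n²−1)] = 1 − 6×80 / (7×48) = 1 − 480/336 ≈ -0.4286

-0.4286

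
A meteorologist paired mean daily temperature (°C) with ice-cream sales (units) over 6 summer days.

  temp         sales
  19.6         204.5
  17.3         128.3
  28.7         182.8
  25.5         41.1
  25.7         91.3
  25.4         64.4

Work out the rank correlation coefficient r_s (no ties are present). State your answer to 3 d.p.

-0.143

Rank temp: 2, 1, 6, 4, 5, 3
Rank sales: 6, 4, 5, 1, 3, 2
d = rank(temp) − rank(sales): -4, -3, 1, 3, 2, 1; Σd² = 40
ρ = 1 − 6Σd² / [n(n²−1)] = 1 − 6×40 / (6×35) = 1 − 240/210 ≈ -0.143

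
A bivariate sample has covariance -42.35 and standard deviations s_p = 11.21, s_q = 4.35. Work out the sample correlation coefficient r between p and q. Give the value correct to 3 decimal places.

-0.868

r = Cov(p,q) / (s_p · s_q) = -42.35 / (11.21 × 4.35)
  = -42.35 / 48.7635 ≈ -0.868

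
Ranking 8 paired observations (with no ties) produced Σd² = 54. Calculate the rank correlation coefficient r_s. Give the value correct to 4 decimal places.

0.3571

ρ = 1 − 6Σd² / [n(n²−1)] = 1 − 6×54 / (8×63)
  = 1 − 324/504 = 1 − 0.64286 ≈ 0.3571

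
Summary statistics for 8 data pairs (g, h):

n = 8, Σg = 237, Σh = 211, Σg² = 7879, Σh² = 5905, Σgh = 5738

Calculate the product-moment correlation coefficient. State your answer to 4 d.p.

r = (nΣgh − ΣgΣh) / √[(nΣg² − (Σg)²)(nΣh² − (Σh)²)]
Numerator: 8×5738 − 237×211 = -4103
Denominator: √[(63032 − 56169)(47240 − 44521)] = √[6863 × 2719] = 4319.7797
r = -4103 / 4319.7797 ≈ -0.9498

-0.9498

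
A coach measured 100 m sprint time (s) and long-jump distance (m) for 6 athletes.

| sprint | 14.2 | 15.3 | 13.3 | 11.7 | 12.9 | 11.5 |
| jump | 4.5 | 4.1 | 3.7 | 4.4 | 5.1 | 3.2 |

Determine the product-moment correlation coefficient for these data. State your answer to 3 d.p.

n = 6, Σx = 78.9, Σy = 25, Σx² = 1048.17, Σy² = 106.36, Σxy = 329.91
nΣxy − ΣxΣy = 1979.46 − 1972.5 = 6.96
nΣx² − (Σx)² = 6289.02 − 6225.21 = 63.81; nΣy² − (Σy)² = 638.16 − 625 = 13.16
r = 6.96 / √(63.81 × 13.16) = 6.96 / 28.9783 ≈ 0.240

0.240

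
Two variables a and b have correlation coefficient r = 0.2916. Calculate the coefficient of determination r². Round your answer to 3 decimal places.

r² = (0.2916)² = 0.085

0.085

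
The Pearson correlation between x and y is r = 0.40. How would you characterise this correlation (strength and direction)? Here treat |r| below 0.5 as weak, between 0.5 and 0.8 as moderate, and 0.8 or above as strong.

weak positive

r = 0.40 > 0 so the relationship is positive.
|r| = 0.40, which falls in the weak range.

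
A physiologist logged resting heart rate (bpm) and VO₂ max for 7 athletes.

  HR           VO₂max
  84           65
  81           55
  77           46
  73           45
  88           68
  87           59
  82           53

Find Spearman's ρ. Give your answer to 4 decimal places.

0.9286

Rank HR: 5, 3, 2, 1, 7, 6, 4
Rank VO₂max: 6, 4, 2, 1, 7, 5, 3
d = rank(HR) − rank(VO₂max): -1, -1, 0, 0, 0, 1, 1; Σd² = 4
ρ = 1 − 6Σd² / [n(n²−1)] = 1 − 6×4 / (7×48) = 1 − 24/336 ≈ 0.9286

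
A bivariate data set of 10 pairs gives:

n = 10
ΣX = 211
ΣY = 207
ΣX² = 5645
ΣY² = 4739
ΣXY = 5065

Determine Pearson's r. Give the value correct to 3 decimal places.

r = (nΣXY − ΣXΣY) / √[(nΣX² − (ΣX)²)(nΣY² − (ΣY)²)]
Numerator: 10×5065 − 211×207 = 6973
Denominator: √[(56450 − 44521)(47390 − 42849)] = √[11929 × 4541] = 7359.9993
r = 6973 / 7359.9993 ≈ 0.947

0.947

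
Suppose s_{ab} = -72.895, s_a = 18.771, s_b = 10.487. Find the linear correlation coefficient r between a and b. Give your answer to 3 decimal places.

-0.370

r = Cov(a,b) / (s_a · s_b) = -72.895 / (18.771 × 10.487)
  = -72.895 / 196.8515 ≈ -0.370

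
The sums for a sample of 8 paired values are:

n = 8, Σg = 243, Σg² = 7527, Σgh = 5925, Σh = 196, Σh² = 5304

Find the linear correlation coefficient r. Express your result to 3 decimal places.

-0.105

r = (nΣgh − ΣgΣh) / √[(nΣg² − (Σg)²)(nΣh² − (Σh)²)]
Numerator: 8×5925 − 243×196 = -228
Denominator: √[(60216 − 59049)(42432 − 38416)] = √[1167 × 4016] = 2164.8723
r = -228 / 2164.8723 ≈ -0.105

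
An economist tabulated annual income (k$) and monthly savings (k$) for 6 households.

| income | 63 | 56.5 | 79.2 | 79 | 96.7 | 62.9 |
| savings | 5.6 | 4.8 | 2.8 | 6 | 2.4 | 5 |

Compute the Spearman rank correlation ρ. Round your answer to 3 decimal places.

-0.429

Rank income: 3, 1, 5, 4, 6, 2
Rank savings: 5, 3, 2, 6, 1, 4
d = rank(income) − rank(savings): -2, -2, 3, -2, 5, -2; Σd² = 50
ρ = 1 − 6Σd² / [n(n²−1)] = 1 − 6×50 / (6×35) = 1 − 300/210 ≈ -0.429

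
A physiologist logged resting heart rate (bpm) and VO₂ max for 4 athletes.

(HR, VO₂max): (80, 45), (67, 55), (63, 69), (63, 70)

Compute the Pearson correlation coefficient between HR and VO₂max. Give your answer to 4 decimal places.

n = 4, Σx = 273, Σy = 239, Σx² = 18827, Σy² = 14711, Σxy = 16042
nΣxy − ΣxΣy = 64168 − 65247 = -1079
nΣx² − (Σx)² = 75308 − 74529 = 779; nΣy² − (Σy)² = 58844 − 57121 = 1723
r = -1079 / √(779 × 1723) = -1079 / 1158.5409 ≈ -0.9313

-0.9313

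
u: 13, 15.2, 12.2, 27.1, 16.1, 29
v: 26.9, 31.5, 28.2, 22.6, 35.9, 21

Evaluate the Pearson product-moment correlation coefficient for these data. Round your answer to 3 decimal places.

n = 6, Σu = 112.6, Σv = 166.1, Σu² = 2383.5, Σv² = 4751.67, Σuv = 2971.99
nΣuv − ΣuΣv = 17831.94 − 18702.86 = -870.92
nΣu² − (Σu)² = 14301 − 12678.76 = 1622.24; nΣv² − (Σv)² = 28510.02 − 27589.21 = 920.81
r = -870.92 / √(1622.24 × 920.81) = -870.92 / 1222.2008 ≈ -0.713

-0.713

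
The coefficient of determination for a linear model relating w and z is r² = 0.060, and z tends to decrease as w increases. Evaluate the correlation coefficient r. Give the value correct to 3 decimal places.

|r| = √0.060 = 0.245
The association is negative, so r = −0.245.

-0.245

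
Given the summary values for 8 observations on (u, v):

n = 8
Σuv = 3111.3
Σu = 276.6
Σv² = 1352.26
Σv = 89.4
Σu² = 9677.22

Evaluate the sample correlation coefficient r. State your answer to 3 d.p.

0.101

r = (nΣuv − ΣuΣv) / √[(nΣu² − (Σu)²)(nΣv² − (Σv)²)]
Numerator: 8×3111.3 − 276.6×89.4 = 162.36
Denominator: √[(77417.76 − 76507.56)(10818.08 − 7992.36)] = √[910.2 × 2825.72] = 1603.7364
r = 162.36 / 1603.7364 ≈ 0.101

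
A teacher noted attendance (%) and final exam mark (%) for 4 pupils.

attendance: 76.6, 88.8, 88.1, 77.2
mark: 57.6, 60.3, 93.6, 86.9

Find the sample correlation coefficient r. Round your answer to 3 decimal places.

n = 4, Σx = 330.7, Σy = 298.4, Σx² = 27474.45, Σy² = 23266.42, Σxy = 24721.64
nΣxy − ΣxΣy = 98886.56 − 98680.88 = 205.68
nΣx² − (Σx)² = 109897.8 − 109362.49 = 535.31; nΣy² − (Σy)² = 93065.68 − 89042.56 = 4023.12
r = 205.68 / √(535.31 × 4023.12) = 205.68 / 1467.5205 ≈ 0.140

0.140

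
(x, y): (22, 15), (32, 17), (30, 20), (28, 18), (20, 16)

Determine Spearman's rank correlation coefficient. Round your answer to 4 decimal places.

Rank x: 2, 5, 4, 3, 1
Rank y: 1, 3, 5, 4, 2
d = rank(x) − rank(y): 1, 2, -1, -1, -1; Σd² = 8
ρ = 1 − 6Σd² / [n(n²−1)] = 1 − 6×8 / (5×24) = 1 − 48/120 ≈ 0.6000

0.6000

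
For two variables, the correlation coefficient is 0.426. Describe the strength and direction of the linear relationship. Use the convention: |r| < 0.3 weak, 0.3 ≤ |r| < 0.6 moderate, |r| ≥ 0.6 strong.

r = 0.426 > 0 so the relationship is positive.
|r| = 0.426, which falls in the moderate range.

moderate positive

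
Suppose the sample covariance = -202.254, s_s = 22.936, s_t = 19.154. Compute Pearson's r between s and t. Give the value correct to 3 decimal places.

r = Cov(s,t) / (s_s · s_t) = -202.254 / (22.936 × 19.154)
  = -202.254 / 439.3161 ≈ -0.460

-0.460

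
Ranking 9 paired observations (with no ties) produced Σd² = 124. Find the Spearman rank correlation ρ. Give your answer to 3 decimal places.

-0.033

ρ = 1 − 6Σd² / [n(n²−1)] = 1 − 6×124 / (9×80)
  = 1 − 744/720 = 1 − 1.0333 ≈ -0.033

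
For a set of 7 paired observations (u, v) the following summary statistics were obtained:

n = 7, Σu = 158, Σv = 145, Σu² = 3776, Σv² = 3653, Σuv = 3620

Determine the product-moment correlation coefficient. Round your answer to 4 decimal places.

0.9407

r = (nΣuv − ΣuΣv) / √[(nΣu² − (Σu)²)(nΣv² − (Σv)²)]
Numerator: 7×3620 − 158×145 = 2430
Denominator: √[(26432 − 24964)(25571 − 21025)] = √[1468 × 4546] = 2583.3172
r = 2430 / 2583.3172 ≈ 0.9407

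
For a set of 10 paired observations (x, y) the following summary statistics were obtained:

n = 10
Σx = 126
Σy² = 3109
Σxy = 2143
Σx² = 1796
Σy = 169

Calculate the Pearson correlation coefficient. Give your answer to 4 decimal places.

r = (nΣxy − ΣxΣy) / √[(nΣx² − (Σx)²)(nΣy² − (Σy)²)]
Numerator: 10×2143 − 126×169 = 136
Denominator: √[(17960 − 15876)(31090 − 28561)] = √[2084 × 2529] = 2295.7430
r = 136 / 2295.7430 ≈ 0.0592

0.0592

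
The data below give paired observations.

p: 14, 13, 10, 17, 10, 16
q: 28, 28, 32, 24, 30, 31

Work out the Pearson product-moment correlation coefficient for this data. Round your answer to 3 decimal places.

n = 6, Σp = 80, Σq = 173, Σp² = 1110, Σq² = 5029, Σpq = 2280
nΣpq − ΣpΣq = 13680 − 13840 = -160
nΣp² − (Σp)² = 6660 − 6400 = 260; nΣq² − (Σq)² = 30174 − 29929 = 245
r = -160 / √(260 × 245) = -160 / 252.3886 ≈ -0.634

-0.634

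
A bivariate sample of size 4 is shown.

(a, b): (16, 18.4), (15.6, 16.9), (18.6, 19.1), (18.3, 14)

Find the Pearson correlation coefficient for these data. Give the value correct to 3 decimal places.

-0.177

n = 4, Σa = 68.5, Σb = 68.4, Σa² = 1180.21, Σb² = 1184.98, Σab = 1169.5
nΣab − ΣaΣb = 4678 − 4685.4 = -7.4
nΣa² − (Σa)² = 4720.84 − 4692.25 = 28.59; nΣb² − (Σb)² = 4739.92 − 4678.56 = 61.36
r = -7.4 / √(28.59 × 61.36) = -7.4 / 41.8842 ≈ -0.177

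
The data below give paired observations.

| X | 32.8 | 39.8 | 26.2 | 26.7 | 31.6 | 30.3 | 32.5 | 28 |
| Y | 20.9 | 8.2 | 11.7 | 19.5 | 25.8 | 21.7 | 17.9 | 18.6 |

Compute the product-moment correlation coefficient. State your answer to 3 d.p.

-0.331

n = 8, ΣX = 247.9, ΣY = 144.3, ΣX² = 7816.11, ΣY² = 2824.09, ΣXY = 4414.41
nΣXY − ΣXΣY = 35315.28 − 35771.97 = -456.69
nΣX² − (ΣX)² = 62528.88 − 61454.41 = 1074.47; nΣY² − (ΣY)² = 22592.72 − 20822.49 = 1770.23
r = -456.69 / √(1074.47 × 1770.23) = -456.69 / 1379.1516 ≈ -0.331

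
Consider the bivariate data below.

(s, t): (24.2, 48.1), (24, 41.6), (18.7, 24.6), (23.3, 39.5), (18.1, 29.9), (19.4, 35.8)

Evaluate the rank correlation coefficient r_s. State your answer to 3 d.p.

Rank s: 6, 5, 2, 4, 1, 3
Rank t: 6, 5, 1, 4, 2, 3
d = rank(s) − rank(t): 0, 0, 1, 0, -1, 0; Σd² = 2
ρ = 1 − 6Σd² / [n(n²−1)] = 1 − 6×2 / (6×35) = 1 − 12/210 ≈ 0.943

0.943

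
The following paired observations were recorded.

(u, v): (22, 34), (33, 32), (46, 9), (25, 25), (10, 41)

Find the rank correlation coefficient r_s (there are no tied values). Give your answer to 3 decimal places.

Rank u: 2, 4, 5, 3, 1
Rank v: 4, 3, 1, 2, 5
d = rank(u) − rank(v): -2, 1, 4, 1, -4; Σd² = 38
ρ = 1 − 6Σd² / [n(n²−1)] = 1 − 6×38 / (5×24) = 1 − 228/120 ≈ -0.900

-0.900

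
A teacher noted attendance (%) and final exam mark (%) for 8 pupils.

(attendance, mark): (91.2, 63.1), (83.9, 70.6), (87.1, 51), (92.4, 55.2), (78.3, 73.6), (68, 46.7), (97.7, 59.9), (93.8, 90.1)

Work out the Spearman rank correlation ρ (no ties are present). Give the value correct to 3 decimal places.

0.238

Rank attendance: 5, 3, 4, 6, 2, 1, 8, 7
Rank mark: 5, 6, 2, 3, 7, 1, 4, 8
d = rank(attendance) − rank(mark): 0, -3, 2, 3, -5, 0, 4, -1; Σd² = 64
ρ = 1 − 6Σd² / [n(n²−1)] = 1 − 6×64 / (8×63) = 1 − 384/504 ≈ 0.238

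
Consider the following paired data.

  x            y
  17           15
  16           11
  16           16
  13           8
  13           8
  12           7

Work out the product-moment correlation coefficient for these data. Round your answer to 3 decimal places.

0.910

n = 6, Σx = 87, Σy = 65, Σx² = 1283, Σy² = 779, Σxy = 979
nΣxy − ΣxΣy = 5874 − 5655 = 219
nΣx² − (Σx)² = 7698 − 7569 = 129; nΣy² − (Σy)² = 4674 − 4225 = 449
r = 219 / √(129 × 449) = 219 / 240.6678 ≈ 0.910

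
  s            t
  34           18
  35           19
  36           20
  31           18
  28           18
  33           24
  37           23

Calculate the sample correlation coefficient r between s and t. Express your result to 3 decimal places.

n = 7, Σs = 234, Σt = 140, Σs² = 7880, Σt² = 2838, Σst = 4702
nΣst − ΣsΣt = 32914 − 32760 = 154
nΣs² − (Σs)² = 55160 − 54756 = 404; nΣt² − (Σt)² = 19866 − 19600 = 266
r = 154 / √(404 × 266) = 154 / 327.8170 ≈ 0.470

0.470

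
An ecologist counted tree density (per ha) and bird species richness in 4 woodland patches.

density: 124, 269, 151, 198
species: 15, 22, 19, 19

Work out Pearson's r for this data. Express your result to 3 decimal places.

0.907

n = 4, Σx = 742, Σy = 75, Σx² = 149742, Σy² = 1431, Σxy = 14409
nΣxy − ΣxΣy = 57636 − 55650 = 1986
nΣx² − (Σx)² = 598968 − 550564 = 48404; nΣy² − (Σy)² = 5724 − 5625 = 99
r = 1986 / √(48404 × 99) = 1986 / 2189.0628 ≈ 0.907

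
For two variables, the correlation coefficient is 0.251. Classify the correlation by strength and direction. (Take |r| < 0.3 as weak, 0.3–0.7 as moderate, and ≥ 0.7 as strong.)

r = 0.251 > 0 so the relationship is positive.
|r| = 0.251, which falls in the weak range.

weak positive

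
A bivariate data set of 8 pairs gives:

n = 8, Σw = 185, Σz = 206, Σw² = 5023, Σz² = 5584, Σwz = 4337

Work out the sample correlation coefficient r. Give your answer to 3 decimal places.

-0.935

r = (nΣwz − ΣwΣz) / √[(nΣw² − (Σw)²)(nΣz² − (Σz)²)]
Numerator: 8×4337 − 185×206 = -3414
Denominator: √[(40184 − 34225)(44672 − 42436)] = √[5959 × 2236] = 3650.2499
r = -3414 / 3650.2499 ≈ -0.935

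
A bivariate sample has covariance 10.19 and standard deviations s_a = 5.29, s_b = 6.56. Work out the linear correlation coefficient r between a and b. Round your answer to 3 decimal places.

r = Cov(a,b) / (s_a · s_b) = 10.19 / (5.29 × 6.56)
  = 10.19 / 34.7024 ≈ 0.294

0.294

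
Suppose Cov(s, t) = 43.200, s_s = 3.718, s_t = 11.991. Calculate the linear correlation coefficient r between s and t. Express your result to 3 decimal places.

0.969

r = Cov(s,t) / (s_s · s_t) = 43.200 / (3.718 × 11.991)
  = 43.200 / 44.5825 ≈ 0.969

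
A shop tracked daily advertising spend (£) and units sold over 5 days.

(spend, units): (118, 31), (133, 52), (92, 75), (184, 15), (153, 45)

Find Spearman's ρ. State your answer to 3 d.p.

Rank spend: 2, 3, 1, 5, 4
Rank units: 2, 4, 5, 1, 3
d = rank(spend) − rank(units): 0, -1, -4, 4, 1; Σd² = 34
ρ = 1 − 6Σd² / [n(n²−1)] = 1 − 6×34 / (5×24) = 1 − 204/120 ≈ -0.700

-0.700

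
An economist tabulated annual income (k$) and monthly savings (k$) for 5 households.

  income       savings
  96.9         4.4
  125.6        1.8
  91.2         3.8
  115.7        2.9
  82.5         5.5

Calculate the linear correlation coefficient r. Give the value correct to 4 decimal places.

n = 5, Σx = 511.9, Σy = 18.4, Σx² = 53675.15, Σy² = 75.7, Σxy = 1788.28
nΣxy − ΣxΣy = 8941.4 − 9418.96 = -477.56
nΣx² − (Σx)² = 268375.75 − 262041.61 = 6334.14; nΣy² − (Σy)² = 378.5 − 338.56 = 39.94
r = -477.56 / √(6334.14 × 39.94) = -477.56 / 502.9767 ≈ -0.9495

-0.9495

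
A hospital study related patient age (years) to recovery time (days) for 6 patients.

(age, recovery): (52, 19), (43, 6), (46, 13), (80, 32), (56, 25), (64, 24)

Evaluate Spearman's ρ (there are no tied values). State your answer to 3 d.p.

Rank age: 3, 1, 2, 6, 4, 5
Rank recovery: 3, 1, 2, 6, 5, 4
d = rank(age) − rank(recovery): 0, 0, 0, 0, -1, 1; Σd² = 2
ρ = 1 − 6Σd² / [n(n²−1)] = 1 − 6×2 / (6×35) = 1 − 12/210 ≈ 0.943

0.943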